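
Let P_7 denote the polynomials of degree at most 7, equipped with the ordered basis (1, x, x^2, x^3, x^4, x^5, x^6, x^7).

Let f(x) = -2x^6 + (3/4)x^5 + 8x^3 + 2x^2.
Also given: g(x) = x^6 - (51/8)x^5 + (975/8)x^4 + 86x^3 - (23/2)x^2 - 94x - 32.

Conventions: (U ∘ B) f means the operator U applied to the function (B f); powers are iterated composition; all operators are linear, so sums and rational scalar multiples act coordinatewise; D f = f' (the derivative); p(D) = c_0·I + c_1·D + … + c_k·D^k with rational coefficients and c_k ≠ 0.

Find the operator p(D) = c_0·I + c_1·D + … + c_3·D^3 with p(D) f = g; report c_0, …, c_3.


p(D) = -(1/2)·I + (1/2)·D − 2·D^2 − (1/2)·D^3, i.e. c_0 = -1/2, c_1 = 1/2, c_2 = -2, c_3 = -1/2

D^0 f = -2x^6 + (3/4)x^5 + 8x^3 + 2x^2
D^1 f = -12x^5 + (15/4)x^4 + 24x^2 + 4x
D^2 f = -60x^4 + 15x^3 + 48x + 4
D^3 f = -240x^3 + 45x^2 + 48
matching coefficients of g against c_0 f + c_1 Df + … from the top degree down determines the c_i
solution: c_0 = -1/2, c_1 = 1/2, c_2 = -2, c_3 = -1/2


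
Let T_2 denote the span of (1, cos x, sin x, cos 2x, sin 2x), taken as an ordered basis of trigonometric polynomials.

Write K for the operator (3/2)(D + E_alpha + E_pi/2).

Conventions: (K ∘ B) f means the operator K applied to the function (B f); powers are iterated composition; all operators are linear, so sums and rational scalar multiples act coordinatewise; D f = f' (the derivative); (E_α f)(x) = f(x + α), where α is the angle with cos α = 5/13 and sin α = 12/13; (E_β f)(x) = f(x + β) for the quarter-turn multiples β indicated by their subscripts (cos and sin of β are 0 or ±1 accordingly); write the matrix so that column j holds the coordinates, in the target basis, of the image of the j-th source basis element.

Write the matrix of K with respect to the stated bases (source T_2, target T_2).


the matrix is [[3, 0, 0, 0, 0]; [0, 15/26, 57/13, 0, 0]; [0, -57/13, 15/26, 0, 0]; [0, 0, 0, -432/169, 687/169]; [0, 0, 0, -687/169, -432/169]] (rows listed top to bottom)

image of 1: 3
image of cos x: (15/26)cos x - (57/13)sin x
image of sin x: (57/13)cos x + (15/26)sin x
image of cos 2x: -(432/169)cos 2x - (687/169)sin 2x
image of sin 2x: (687/169)cos 2x - (432/169)sin 2x
each image's coordinates form column j of the matrix


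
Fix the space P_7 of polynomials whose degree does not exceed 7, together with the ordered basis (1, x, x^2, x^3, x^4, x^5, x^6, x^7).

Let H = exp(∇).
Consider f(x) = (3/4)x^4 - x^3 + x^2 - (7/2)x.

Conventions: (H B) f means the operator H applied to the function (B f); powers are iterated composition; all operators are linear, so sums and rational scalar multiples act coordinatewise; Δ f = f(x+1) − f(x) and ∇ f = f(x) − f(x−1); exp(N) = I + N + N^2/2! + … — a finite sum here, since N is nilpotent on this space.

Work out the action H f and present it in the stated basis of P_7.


the result is g(x) = (3/4)x^4 + 2x^3 - 2x^2 - (9/2)x - 7/4

order-1 term: 3x^3 - (15/2)x^2 + 8x - 25/4
order-2 term: (9/2)x^2 - 12x + 37/4
order-3 term: 3x - 11/2
order-4 term: 3/4
the series for exp(∇) f terminates at order 4
exp(∇) f = (3/4)x^4 + 2x^3 - 2x^2 - (9/2)x - 7/4


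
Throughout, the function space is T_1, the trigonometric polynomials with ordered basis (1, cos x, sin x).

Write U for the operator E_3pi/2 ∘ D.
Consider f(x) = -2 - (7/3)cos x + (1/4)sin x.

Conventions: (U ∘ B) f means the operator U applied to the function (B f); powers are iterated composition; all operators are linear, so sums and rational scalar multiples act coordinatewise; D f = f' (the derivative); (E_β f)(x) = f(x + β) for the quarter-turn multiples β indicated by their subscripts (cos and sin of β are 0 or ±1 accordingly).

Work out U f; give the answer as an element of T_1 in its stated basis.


D f = (1/4)cos x + (7/3)sin x
E_3pi/2 D f = -(7/3)cos x + (1/4)sin x

the result is g(x) = -(7/3)cos x + (1/4)sin x


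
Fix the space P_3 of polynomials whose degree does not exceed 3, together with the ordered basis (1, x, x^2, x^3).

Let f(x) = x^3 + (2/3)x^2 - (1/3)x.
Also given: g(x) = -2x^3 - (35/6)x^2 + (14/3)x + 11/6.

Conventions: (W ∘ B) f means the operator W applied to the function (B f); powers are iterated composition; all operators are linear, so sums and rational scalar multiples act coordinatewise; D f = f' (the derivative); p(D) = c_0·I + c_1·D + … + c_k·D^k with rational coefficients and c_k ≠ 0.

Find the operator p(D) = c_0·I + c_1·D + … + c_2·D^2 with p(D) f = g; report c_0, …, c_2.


D^0 f = x^3 + (2/3)x^2 - (1/3)x
D^1 f = 3x^2 + (4/3)x - 1/3
D^2 f = 6x + 4/3
matching coefficients of g against c_0 f + c_1 Df + … from the top degree down determines the c_i
solution: c_0 = -2, c_1 = -3/2, c_2 = 1

c_0 = -2, c_1 = -3/2, c_2 = 1


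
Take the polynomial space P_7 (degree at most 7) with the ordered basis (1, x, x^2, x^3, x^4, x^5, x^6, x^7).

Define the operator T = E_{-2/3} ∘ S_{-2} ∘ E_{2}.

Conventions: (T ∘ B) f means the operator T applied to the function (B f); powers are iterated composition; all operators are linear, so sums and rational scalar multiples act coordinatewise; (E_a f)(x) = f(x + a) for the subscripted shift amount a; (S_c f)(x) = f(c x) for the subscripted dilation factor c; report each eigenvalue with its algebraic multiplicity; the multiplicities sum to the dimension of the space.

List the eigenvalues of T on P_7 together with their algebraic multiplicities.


λ = -128 (multiplicity 1), λ = -32 (multiplicity 1), λ = -8 (multiplicity 1), λ = -2 (multiplicity 1), λ = 1 (multiplicity 1), λ = 4 (multiplicity 1), λ = 16 (multiplicity 1), λ = 64 (multiplicity 1)

image of 1: 1
image of x: -2x + 10/3
image of x^2: 4x^2 - (40/3)x + 100/9
image of x^3: -8x^3 + 40x^2 - (200/3)x + 1000/27
image of x^4: 16x^4 - (320/3)x^3 + (800/3)x^2 - (8000/27)x + 10000/81
image of x^5: -32x^5 + (800/3)x^4 - (8000/9)x^3 + (40000/27)x^2 - (100000/81)x + 100000/243
image of x^6: 64x^6 - 640x^5 + (8000/3)x^4 - (160000/27)x^3 + (200000/27)x^2 - (400000/81)x + 1000000/729
image of x^7: -128x^7 + (4480/3)x^6 - (22400/3)x^5 + (560000/27)x^4 - (2800000/81)x^3 + (2800000/81)x^2 - (14000000/729)x + 10000000/2187
the matrix is upper triangular; its diagonal is (1, -2, 4, -8, 16, -32, 64, -128)
for a triangular matrix the eigenvalues are the diagonal entries, with algebraic multiplicity their repetition count


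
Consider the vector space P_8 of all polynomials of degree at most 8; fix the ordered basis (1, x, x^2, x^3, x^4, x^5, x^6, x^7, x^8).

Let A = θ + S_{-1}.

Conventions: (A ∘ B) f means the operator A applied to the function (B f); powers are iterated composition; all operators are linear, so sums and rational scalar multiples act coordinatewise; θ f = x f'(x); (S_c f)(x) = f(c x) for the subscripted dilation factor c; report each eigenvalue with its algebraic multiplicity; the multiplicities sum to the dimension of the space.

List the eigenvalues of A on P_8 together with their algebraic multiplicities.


image of 1: 1
image of x: 0
image of x^2: 3x^2
image of x^3: 2x^3
image of x^4: 5x^4
image of x^5: 4x^5
image of x^6: 7x^6
image of x^7: 6x^7
image of x^8: 9x^8
the matrix is upper triangular; its diagonal is (1, 0, 3, 2, 5, 4, 7, 6, 9)
for a triangular matrix the eigenvalues are the diagonal entries, with algebraic multiplicity their repetition count

λ = 0 (multiplicity 1), λ = 1 (multiplicity 1), λ = 2 (multiplicity 1), λ = 3 (multiplicity 1), λ = 4 (multiplicity 1), λ = 5 (multiplicity 1), λ = 6 (multiplicity 1), λ = 7 (multiplicity 1), λ = 9 (multiplicity 1)


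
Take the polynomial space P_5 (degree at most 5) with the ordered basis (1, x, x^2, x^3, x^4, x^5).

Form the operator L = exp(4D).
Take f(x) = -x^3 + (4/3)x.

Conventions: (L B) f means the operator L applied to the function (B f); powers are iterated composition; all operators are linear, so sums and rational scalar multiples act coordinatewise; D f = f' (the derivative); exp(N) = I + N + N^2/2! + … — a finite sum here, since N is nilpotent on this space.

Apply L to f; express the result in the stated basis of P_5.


the result is g(x) = -x^3 - 12x^2 - (140/3)x - 176/3

order-1 term: -12x^2 + 16/3
order-2 term: -48x
order-3 term: -64
the series for exp(4D) f terminates at order 3
exp(4D) f = -x^3 - 12x^2 - (140/3)x - 176/3


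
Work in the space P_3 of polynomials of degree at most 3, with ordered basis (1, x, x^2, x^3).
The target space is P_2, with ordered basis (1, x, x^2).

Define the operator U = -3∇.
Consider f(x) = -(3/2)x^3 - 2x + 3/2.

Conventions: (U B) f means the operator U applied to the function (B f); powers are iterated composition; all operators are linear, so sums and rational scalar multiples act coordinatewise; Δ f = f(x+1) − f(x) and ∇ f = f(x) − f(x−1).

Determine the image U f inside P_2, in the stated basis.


g(x) = (27/2)x^2 - (27/2)x + 21/2

∇ f = -(9/2)x^2 + (9/2)x - 7/2
(-3∇) f = (27/2)x^2 - (27/2)x + 21/2


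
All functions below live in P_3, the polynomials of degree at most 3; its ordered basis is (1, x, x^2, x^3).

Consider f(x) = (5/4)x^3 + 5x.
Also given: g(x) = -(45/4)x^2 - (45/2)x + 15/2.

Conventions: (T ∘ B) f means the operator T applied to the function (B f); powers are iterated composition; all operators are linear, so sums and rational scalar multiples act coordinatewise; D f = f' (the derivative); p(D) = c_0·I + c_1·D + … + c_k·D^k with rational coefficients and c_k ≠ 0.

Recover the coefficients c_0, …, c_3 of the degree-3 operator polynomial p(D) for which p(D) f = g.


p(D) = -3·D − 3·D^2 + 3·D^3, i.e. c_0 = 0, c_1 = -3, c_2 = -3, c_3 = 3

D^0 f = (5/4)x^3 + 5x
D^1 f = (15/4)x^2 + 5
D^2 f = (15/2)x
D^3 f = 15/2
matching coefficients of g against c_0 f + c_1 Df + … from the top degree down determines the c_i
solution: c_0 = 0, c_1 = -3, c_2 = -3, c_3 = 3


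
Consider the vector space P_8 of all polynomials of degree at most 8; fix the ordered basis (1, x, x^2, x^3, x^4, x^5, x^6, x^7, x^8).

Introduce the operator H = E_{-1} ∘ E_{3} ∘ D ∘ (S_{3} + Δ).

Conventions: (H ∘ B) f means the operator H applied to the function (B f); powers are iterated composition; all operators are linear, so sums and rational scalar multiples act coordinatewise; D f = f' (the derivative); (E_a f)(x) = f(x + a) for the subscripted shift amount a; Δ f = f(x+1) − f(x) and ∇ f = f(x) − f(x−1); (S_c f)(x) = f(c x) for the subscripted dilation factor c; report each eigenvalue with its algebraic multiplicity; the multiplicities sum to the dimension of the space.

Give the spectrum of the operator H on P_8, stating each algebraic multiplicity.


λ = 0 (multiplicity 9)

image of 1: 0
image of x: 3
image of x^2: 18x + 38
image of x^3: 81x^2 + 330x + 339
image of x^4: 324x^3 + 1956x^2 + 3948x + 2668
image of x^5: 1215x^4 + 9740x^3 + 29310x^2 + 39260x + 19765
image of x^6: 4374x^5 + 43770x^4 + 175260x^3 + 351060x^2 + 351870x + 141234
image of x^7: 15309x^6 + 183750x^5 + 919065x^4 + 2452100x^3 + 3680985x^2 + 2948190x + 984431
image of x^8: 52488x^7 + 734888x^6 + 4409832x^5 + 14701960x^4 + 29411480x^3 + 35307384x^2 + 23551864x + 6734936
the matrix is upper triangular; its diagonal is (0, 0, 0, 0, 0, 0, 0, 0, 0)
for a triangular matrix the eigenvalues are the diagonal entries, with algebraic multiplicity their repetition count


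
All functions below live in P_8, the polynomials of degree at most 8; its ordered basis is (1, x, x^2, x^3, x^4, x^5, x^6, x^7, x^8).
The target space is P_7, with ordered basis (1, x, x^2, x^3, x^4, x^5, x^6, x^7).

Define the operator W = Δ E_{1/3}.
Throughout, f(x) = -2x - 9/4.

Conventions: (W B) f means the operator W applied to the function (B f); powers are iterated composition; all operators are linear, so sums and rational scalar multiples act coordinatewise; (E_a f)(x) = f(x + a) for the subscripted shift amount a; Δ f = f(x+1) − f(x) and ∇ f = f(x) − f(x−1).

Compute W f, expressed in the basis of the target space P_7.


the image equals g(x) = -2

E_{1/3} f = -2x - 35/12
Δ E_{1/3} f = -2


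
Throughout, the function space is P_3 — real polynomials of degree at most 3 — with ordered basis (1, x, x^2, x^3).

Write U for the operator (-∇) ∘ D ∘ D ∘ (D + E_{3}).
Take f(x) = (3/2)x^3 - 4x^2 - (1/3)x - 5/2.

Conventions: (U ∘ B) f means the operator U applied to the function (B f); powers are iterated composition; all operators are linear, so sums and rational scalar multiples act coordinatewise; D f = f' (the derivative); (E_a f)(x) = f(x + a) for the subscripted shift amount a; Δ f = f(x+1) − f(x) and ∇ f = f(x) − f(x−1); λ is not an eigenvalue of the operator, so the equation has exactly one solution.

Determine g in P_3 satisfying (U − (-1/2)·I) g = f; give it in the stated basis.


g(x) = 3x^3 - 8x^2 - (2/3)x + 31

write g with unknown coordinates in the stated basis and equate coefficients in (U − (-1/2)·I) g = f
solving from the highest basis element down gives g = 3x^3 - 8x^2 - (2/3)x + 31
check: U g = -18
so U g − (-1/2)·g = (3/2)x^3 - 4x^2 - (1/3)x - 5/2 = f ✓


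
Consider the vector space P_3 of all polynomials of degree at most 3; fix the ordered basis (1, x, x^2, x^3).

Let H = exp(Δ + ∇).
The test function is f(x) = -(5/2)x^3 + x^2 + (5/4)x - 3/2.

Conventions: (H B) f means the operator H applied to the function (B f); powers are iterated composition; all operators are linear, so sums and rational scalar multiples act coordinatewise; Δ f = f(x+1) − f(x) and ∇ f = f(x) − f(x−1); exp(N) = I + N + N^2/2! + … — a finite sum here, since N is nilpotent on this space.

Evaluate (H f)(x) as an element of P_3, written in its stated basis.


the image equals g(x) = -(5/2)x^3 - 14x^2 - (99/4)x - 20

order-1 term: -15x^2 + 4x - 5/2
order-2 term: -30x + 4
order-3 term: -20
the series for exp(Δ + ∇) f terminates at order 3
exp(Δ + ∇) f = -(5/2)x^3 - 14x^2 - (99/4)x - 20


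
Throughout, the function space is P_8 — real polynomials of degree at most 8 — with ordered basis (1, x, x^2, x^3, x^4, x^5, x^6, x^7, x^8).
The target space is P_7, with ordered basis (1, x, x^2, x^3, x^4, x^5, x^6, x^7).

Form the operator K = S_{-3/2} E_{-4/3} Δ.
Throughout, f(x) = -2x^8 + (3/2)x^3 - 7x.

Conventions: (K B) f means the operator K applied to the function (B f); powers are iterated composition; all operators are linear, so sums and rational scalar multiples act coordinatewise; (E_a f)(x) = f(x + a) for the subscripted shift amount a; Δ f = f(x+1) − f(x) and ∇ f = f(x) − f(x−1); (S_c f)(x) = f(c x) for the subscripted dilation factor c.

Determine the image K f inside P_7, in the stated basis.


the image equals g(x) = (2187/8)x^7 + (8505/8)x^6 + (3969/2)x^5 + (8925/4)x^4 + (4774/3)x^3 + (51689/72)x^2 + (185687/972)x + 72071/4374

Δ f = -16x^7 - 56x^6 - 112x^5 - 140x^4 - 112x^3 - (103/2)x^2 - (23/2)x - 15/2
E_{-4/3} Δ f = -16x^7 + (280/3)x^6 - (784/3)x^5 + (11900/27)x^4 - (38192/81)x^3 + (51689/162)x^2 - (185687/1458)x + 72071/4374
S_{-3/2} E_{-4/3} Δ f = (2187/8)x^7 + (8505/8)x^6 + (3969/2)x^5 + (8925/4)x^4 + (4774/3)x^3 + (51689/72)x^2 + (185687/972)x + 72071/4374


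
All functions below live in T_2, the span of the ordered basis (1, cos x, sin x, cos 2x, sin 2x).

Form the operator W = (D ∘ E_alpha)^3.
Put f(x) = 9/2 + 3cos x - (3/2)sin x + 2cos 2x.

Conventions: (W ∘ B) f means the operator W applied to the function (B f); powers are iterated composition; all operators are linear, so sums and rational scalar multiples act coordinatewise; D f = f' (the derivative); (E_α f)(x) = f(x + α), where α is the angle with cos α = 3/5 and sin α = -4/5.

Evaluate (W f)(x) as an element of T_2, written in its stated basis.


E_alpha f = 9/2 + 3cos x + (3/2)sin x - (14/25)cos 2x + (48/25)sin 2x
D E_alpha f = (3/2)cos x - 3sin x + (96/25)cos 2x + (28/25)sin 2x
E_alpha (D ∘ E_alpha) f = (33/10)cos x - (3/5)sin x - (1344/625)cos 2x + (2108/625)sin 2x
D E_alpha (D ∘ E_alpha) f = -(3/5)cos x - (33/10)sin x + (4216/625)cos 2x + (2688/625)sin 2x
E_alpha (D ∘ E_alpha) (D ∘ E_alpha) f = (57/25)cos x - (123/50)sin x - (94024/15625)cos 2x + (82368/15625)sin 2x
D E_alpha (D ∘ E_alpha) (D ∘ E_alpha) f = -(123/50)cos x - (57/25)sin x + (164736/15625)cos 2x + (188048/15625)sin 2x

the result is g(x) = -(123/50)cos x - (57/25)sin x + (164736/15625)cos 2x + (188048/15625)sin 2x


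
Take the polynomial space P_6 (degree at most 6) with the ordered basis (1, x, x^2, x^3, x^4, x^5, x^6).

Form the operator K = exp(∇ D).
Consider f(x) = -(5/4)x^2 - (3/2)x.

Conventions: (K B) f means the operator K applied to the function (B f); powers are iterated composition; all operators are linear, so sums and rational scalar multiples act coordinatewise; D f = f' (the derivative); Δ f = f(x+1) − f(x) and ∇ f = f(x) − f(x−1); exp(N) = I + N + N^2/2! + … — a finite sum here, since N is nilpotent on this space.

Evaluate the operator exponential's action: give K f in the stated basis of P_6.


order-1 term: -5/2
the series for exp(∇ D) f terminates at order 1
exp(∇ D) f = -(5/4)x^2 - (3/2)x - 5/2

the result is g(x) = -(5/4)x^2 - (3/2)x - 5/2


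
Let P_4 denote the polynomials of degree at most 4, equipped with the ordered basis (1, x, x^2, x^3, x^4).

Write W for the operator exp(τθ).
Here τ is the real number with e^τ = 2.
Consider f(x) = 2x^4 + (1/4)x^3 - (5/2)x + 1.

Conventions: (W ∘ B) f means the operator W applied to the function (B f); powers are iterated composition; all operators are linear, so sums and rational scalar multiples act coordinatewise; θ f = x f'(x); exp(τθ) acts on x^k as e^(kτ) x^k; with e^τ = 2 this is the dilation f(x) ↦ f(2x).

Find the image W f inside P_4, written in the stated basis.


the result is g(x) = 32x^4 + 2x^3 - 5x + 1

exp(τθ) x^k = e^(kτ) x^k; with e^τ = 2 this sends x^k to 2^k x^k
x ↦ 2 x
x^3 ↦ 8 x^3
x^4 ↦ 16 x^4
applying this coordinatewise to f: exp(τθ) f = 32x^4 + 2x^3 - 5x + 1


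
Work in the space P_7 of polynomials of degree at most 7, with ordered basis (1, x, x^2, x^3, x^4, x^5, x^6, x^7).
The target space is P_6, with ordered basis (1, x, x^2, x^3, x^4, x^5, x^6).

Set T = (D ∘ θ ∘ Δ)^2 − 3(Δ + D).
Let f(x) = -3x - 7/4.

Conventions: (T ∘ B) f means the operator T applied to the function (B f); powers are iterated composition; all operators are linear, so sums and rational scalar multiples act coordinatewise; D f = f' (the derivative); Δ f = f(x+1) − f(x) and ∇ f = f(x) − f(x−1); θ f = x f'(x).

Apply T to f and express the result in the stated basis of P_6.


the result is g(x) = 18

Δ f = -3
θ Δ f = 0
D θ Δ f = 0
Δ (D ∘ θ ∘ Δ) f = 0
θ Δ (D ∘ θ ∘ Δ) f = 0
D θ Δ (D ∘ θ ∘ Δ) f = 0
Δ f = -3
D f = -3
(Δ + D) f = -6
(-3(Δ + D)) f = 18
((D ∘ θ ∘ Δ)^2 − 3(Δ + D)) f = 18


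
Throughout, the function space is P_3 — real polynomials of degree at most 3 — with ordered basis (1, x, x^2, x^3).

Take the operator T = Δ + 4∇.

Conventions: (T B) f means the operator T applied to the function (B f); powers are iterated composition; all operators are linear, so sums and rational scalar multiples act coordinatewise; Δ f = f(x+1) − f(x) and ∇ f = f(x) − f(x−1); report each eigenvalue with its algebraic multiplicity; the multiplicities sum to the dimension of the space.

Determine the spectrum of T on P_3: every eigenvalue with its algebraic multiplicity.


λ = 0 (multiplicity 4)

image of 1: 0
image of x: 5
image of x^2: 10x - 3
image of x^3: 15x^2 - 9x + 5
the matrix is upper triangular; its diagonal is (0, 0, 0, 0)
for a triangular matrix the eigenvalues are the diagonal entries, with algebraic multiplicity their repetition count


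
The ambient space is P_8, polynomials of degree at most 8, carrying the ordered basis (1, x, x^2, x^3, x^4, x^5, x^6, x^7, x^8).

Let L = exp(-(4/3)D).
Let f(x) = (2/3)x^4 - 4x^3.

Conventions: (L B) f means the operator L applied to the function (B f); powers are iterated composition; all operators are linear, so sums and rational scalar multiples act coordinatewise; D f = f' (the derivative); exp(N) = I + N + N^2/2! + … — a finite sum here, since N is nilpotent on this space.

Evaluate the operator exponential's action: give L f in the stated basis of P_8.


the result is g(x) = (2/3)x^4 - (68/9)x^3 + (208/9)x^2 - (2240/81)x + 2816/243

order-1 term: -(32/9)x^3 + 16x^2
order-2 term: (64/9)x^2 - (64/3)x
order-3 term: -(512/81)x + 256/27
order-4 term: 512/243
the series for exp(-(4/3)D) f terminates at order 4
exp(-(4/3)D) f = (2/3)x^4 - (68/9)x^3 + (208/9)x^2 - (2240/81)x + 2816/243


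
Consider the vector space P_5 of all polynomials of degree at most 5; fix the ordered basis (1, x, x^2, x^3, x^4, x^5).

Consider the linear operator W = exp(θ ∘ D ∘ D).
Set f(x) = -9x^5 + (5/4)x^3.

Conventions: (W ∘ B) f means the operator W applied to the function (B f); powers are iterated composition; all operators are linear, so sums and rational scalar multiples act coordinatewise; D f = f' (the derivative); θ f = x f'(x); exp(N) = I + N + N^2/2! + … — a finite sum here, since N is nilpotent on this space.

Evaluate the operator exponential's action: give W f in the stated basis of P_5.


order-1 term: -540x^3 + (15/2)x
order-2 term: -1620x
the series for exp(θ ∘ D ∘ D) f terminates at order 2
exp(θ ∘ D ∘ D) f = -9x^5 - (2155/4)x^3 - (3225/2)x

the image equals g(x) = -9x^5 - (2155/4)x^3 - (3225/2)x


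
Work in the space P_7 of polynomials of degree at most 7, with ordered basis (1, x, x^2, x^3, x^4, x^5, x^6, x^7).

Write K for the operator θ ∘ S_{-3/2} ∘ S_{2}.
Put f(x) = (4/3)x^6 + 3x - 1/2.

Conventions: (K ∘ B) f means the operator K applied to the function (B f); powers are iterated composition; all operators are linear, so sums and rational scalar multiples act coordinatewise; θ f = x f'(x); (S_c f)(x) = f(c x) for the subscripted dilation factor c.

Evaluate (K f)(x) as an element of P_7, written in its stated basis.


S_{2} f = (256/3)x^6 + 6x - 1/2
S_{-3/2} S_{2} f = 972x^6 - 9x - 1/2
θ S_{-3/2} S_{2} f = 5832x^6 - 9x

g(x) = 5832x^6 - 9x


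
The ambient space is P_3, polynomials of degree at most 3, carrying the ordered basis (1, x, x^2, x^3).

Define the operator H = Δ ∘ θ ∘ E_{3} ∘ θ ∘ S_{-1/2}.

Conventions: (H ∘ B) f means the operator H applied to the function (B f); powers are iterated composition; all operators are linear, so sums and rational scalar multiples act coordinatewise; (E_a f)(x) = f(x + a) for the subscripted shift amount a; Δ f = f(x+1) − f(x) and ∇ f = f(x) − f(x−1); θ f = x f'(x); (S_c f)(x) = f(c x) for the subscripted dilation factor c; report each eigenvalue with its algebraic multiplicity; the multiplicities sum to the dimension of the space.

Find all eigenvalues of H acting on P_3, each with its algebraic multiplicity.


image of 1: 0
image of x: -1/2
image of x^2: 2x + 4
image of x^3: -(27/8)x^2 - (135/8)x - 18
the matrix is upper triangular; its diagonal is (0, 0, 0, 0)
for a triangular matrix the eigenvalues are the diagonal entries, with algebraic multiplicity their repetition count

λ = 0 (multiplicity 4)


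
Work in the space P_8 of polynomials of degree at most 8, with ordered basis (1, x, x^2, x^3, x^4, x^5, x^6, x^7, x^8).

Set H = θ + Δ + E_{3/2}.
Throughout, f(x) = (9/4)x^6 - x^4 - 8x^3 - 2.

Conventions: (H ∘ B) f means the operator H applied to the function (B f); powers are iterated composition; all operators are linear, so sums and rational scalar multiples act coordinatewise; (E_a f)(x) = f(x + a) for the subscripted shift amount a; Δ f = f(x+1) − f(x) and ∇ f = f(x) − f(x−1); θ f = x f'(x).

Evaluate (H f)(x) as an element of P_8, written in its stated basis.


θ f = (27/2)x^6 - 4x^4 - 24x^3
Δ f = (27/2)x^5 + (135/4)x^4 + 41x^3 + (15/4)x^2 - (29/2)x - 27/4
E_{3/2} f = (9/4)x^6 + (81/4)x^5 + (1199/16)x^4 + (1103/8)x^3 + (7767/64)x^2 + (2241/64)x - 2159/256
(θ + Δ + E_{3/2}) f = (63/4)x^6 + (135/4)x^5 + (1675/16)x^4 + (1239/8)x^3 + (8007/64)x^2 + (1313/64)x - 3887/256

the result is g(x) = (63/4)x^6 + (135/4)x^5 + (1675/16)x^4 + (1239/8)x^3 + (8007/64)x^2 + (1313/64)x - 3887/256


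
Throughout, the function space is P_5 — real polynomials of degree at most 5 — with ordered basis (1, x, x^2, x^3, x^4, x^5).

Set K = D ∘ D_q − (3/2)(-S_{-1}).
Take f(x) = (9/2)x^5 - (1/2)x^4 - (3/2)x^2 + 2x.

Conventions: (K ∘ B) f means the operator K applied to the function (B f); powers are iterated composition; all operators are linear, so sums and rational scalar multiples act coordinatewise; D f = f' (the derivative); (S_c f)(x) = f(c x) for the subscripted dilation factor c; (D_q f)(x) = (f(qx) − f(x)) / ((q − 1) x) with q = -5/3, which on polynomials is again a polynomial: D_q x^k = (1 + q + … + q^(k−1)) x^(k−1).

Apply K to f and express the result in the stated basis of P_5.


g(x) = -(27/4)x^5 - (3/4)x^4 + (842/9)x^3 + (55/36)x^2 - 3x + 1

D_q f = (421/18)x^4 + (34/27)x^3 + x + 2
D D_q f = (842/9)x^3 + (34/9)x^2 + 1
S_{-1} f = -(9/2)x^5 - (1/2)x^4 - (3/2)x^2 - 2x
(-S_{-1}) f = (9/2)x^5 + (1/2)x^4 + (3/2)x^2 + 2x
(-(3/2)(-S_{-1})) f = -(27/4)x^5 - (3/4)x^4 - (9/4)x^2 - 3x
(D ∘ D_q − (3/2)(-S_{-1})) f = -(27/4)x^5 - (3/4)x^4 + (842/9)x^3 + (55/36)x^2 - 3x + 1


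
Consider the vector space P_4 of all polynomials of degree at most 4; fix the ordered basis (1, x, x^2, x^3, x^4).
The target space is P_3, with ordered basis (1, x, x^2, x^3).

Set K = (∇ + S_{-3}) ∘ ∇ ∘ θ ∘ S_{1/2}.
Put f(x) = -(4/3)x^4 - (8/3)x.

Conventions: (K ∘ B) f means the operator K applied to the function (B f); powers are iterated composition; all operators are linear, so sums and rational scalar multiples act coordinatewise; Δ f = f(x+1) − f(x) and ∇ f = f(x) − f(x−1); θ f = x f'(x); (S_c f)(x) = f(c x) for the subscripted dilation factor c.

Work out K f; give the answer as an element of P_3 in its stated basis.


S_{1/2} f = -(1/12)x^4 - (4/3)x
θ S_{1/2} f = -(1/3)x^4 - (4/3)x
∇ θ S_{1/2} f = -(4/3)x^3 + 2x^2 - (4/3)x - 1
∇ (∇ ∘ θ ∘ S_{1/2}) f = -4x^2 + 8x - 14/3
S_{-3} (∇ ∘ θ ∘ S_{1/2}) f = 36x^3 + 18x^2 + 4x - 1
(∇ + S_{-3}) (∇ ∘ θ ∘ S_{1/2}) f = 36x^3 + 14x^2 + 12x - 17/3

the result is g(x) = 36x^3 + 14x^2 + 12x - 17/3


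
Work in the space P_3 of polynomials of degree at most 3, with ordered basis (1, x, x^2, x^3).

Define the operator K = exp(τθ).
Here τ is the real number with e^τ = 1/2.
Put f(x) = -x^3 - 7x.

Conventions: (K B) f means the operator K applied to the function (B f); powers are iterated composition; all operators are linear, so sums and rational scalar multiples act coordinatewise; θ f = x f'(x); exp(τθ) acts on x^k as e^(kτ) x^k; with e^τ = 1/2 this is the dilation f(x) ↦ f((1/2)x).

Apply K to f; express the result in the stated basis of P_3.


exp(τθ) x^k = e^(kτ) x^k; with e^τ = 1/2 this sends x^k to (1/2)^k x^k
x ↦ 1/2 x
x^3 ↦ 1/8 x^3
applying this coordinatewise to f: exp(τθ) f = -(1/8)x^3 - (7/2)x

the image equals g(x) = -(1/8)x^3 - (7/2)x


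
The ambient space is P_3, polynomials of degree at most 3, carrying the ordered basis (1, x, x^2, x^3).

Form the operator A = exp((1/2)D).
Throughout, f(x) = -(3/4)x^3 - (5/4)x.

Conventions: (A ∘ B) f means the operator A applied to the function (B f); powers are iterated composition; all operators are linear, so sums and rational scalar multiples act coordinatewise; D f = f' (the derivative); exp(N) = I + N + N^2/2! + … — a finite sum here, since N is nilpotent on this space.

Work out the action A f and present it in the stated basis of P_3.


order-1 term: -(9/8)x^2 - 5/8
order-2 term: -(9/16)x
order-3 term: -3/32
the series for exp((1/2)D) f terminates at order 3
exp((1/2)D) f = -(3/4)x^3 - (9/8)x^2 - (29/16)x - 23/32

the result is g(x) = -(3/4)x^3 - (9/8)x^2 - (29/16)x - 23/32


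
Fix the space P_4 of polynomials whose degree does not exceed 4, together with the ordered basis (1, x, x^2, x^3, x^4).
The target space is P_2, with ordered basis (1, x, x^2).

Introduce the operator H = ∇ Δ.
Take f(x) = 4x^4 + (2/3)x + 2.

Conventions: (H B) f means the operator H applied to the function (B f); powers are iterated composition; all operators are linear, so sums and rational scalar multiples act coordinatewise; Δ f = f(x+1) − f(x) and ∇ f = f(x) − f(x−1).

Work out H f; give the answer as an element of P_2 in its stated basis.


Δ f = 16x^3 + 24x^2 + 16x + 14/3
∇ Δ f = 48x^2 + 8

g(x) = 48x^2 + 8


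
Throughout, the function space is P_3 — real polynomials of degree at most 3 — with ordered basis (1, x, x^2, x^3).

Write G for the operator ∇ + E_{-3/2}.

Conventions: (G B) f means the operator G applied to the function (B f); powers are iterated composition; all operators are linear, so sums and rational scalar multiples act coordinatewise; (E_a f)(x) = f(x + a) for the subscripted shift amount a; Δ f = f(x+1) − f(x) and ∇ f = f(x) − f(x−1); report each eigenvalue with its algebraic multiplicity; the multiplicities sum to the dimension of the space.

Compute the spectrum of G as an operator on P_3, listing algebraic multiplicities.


image of 1: 1
image of x: x - 1/2
image of x^2: x^2 - x + 5/4
image of x^3: x^3 - (3/2)x^2 + (15/4)x - 19/8
the matrix is upper triangular; its diagonal is (1, 1, 1, 1)
for a triangular matrix the eigenvalues are the diagonal entries, with algebraic multiplicity their repetition count

λ = 1 (multiplicity 4)


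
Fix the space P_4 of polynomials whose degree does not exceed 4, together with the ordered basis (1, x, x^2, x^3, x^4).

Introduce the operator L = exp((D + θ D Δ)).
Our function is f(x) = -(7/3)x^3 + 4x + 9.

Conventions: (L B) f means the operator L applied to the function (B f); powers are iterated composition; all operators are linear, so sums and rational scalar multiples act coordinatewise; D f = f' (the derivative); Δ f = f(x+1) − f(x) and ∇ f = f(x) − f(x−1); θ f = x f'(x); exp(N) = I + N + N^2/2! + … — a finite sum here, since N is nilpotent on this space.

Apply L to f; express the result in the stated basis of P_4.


order-1 term: -7x^2 - 14x + 4
order-2 term: -7x - 7
order-3 term: -7/3
the series for exp((D + θ D Δ)) f terminates at order 3
exp((D + θ D Δ)) f = -(7/3)x^3 - 7x^2 - 17x + 11/3

the image equals g(x) = -(7/3)x^3 - 7x^2 - 17x + 11/3


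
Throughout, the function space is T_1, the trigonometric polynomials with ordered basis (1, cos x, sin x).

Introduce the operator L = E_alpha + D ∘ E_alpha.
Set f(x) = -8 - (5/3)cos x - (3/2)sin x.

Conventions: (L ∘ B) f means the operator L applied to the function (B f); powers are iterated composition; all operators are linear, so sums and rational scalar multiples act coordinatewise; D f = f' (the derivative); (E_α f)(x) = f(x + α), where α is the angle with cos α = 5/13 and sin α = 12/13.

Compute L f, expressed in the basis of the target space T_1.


the image equals g(x) = -8 - (83/78)cos x + (233/78)sin x

E_alpha f = -8 - (79/39)cos x + (25/26)sin x
E_alpha f = -8 - (79/39)cos x + (25/26)sin x
D E_alpha f = (25/26)cos x + (79/39)sin x
(E_alpha + D ∘ E_alpha) f = -8 - (83/78)cos x + (233/78)sin x


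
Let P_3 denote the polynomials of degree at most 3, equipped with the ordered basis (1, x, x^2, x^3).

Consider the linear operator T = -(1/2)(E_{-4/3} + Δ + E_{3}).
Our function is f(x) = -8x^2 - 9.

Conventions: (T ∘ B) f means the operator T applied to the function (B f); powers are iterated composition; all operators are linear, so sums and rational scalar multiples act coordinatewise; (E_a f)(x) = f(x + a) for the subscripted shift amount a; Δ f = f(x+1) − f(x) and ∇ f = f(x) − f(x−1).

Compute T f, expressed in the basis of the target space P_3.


g(x) = 8x^2 + (64/3)x + 505/9

E_{-4/3} f = -8x^2 + (64/3)x - 209/9
Δ f = -16x - 8
E_{3} f = -8x^2 - 48x - 81
(E_{-4/3} + Δ + E_{3}) f = -16x^2 - (128/3)x - 1010/9
(-(1/2)(E_{-4/3} + Δ + E_{3})) f = 8x^2 + (64/3)x + 505/9


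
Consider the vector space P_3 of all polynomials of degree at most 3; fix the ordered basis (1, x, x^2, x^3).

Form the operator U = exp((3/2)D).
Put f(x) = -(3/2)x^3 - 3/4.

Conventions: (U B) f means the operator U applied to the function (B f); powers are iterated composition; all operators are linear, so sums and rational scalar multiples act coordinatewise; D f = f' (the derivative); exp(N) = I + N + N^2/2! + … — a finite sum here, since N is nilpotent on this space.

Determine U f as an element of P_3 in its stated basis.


the result is g(x) = -(3/2)x^3 - (27/4)x^2 - (81/8)x - 93/16

order-1 term: -(27/4)x^2
order-2 term: -(81/8)x
order-3 term: -81/16
the series for exp((3/2)D) f terminates at order 3
exp((3/2)D) f = -(3/2)x^3 - (27/4)x^2 - (81/8)x - 93/16


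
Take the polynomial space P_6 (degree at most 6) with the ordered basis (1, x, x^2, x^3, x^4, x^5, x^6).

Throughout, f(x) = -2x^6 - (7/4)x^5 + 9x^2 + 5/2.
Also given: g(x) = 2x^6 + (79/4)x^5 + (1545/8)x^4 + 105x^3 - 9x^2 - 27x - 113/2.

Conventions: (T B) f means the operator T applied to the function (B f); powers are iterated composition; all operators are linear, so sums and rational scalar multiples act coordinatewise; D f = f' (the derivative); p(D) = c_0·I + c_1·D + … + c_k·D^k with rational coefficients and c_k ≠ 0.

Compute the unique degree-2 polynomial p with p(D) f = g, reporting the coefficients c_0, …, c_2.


D^0 f = -2x^6 - (7/4)x^5 + 9x^2 + 5/2
D^1 f = -12x^5 - (35/4)x^4 + 18x
D^2 f = -60x^4 - 35x^3 + 18
matching coefficients of g against c_0 f + c_1 Df + … from the top degree down determines the c_i
solution: c_0 = -1, c_1 = -3/2, c_2 = -3

p(D) = -I − (3/2)·D − 3·D^2, i.e. c_0 = -1, c_1 = -3/2, c_2 = -3


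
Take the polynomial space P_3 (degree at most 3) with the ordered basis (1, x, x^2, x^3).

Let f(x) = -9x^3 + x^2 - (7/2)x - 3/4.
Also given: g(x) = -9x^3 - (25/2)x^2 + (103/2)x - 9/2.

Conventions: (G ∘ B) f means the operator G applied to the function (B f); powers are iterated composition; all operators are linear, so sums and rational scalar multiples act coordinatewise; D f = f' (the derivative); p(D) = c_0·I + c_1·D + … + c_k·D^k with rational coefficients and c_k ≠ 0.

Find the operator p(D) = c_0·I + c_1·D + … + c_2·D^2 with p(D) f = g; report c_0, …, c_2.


c_0 = 1, c_1 = 1/2, c_2 = -1

D^0 f = -9x^3 + x^2 - (7/2)x - 3/4
D^1 f = -27x^2 + 2x - 7/2
D^2 f = -54x + 2
matching coefficients of g against c_0 f + c_1 Df + … from the top degree down determines the c_i
solution: c_0 = 1, c_1 = 1/2, c_2 = -1


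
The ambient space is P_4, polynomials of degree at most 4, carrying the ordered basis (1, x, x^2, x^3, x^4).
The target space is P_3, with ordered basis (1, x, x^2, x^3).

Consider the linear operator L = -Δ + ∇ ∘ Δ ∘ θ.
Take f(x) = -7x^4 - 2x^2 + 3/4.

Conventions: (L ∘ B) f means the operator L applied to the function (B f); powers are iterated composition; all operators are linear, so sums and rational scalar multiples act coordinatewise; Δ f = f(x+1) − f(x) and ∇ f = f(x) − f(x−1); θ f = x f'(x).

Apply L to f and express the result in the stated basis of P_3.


Δ f = -28x^3 - 42x^2 - 32x - 9
(-Δ) f = 28x^3 + 42x^2 + 32x + 9
θ f = -28x^4 - 4x^2
Δ θ f = -112x^3 - 168x^2 - 120x - 32
∇ Δ θ f = -336x^2 - 64
(-Δ + ∇ ∘ Δ ∘ θ) f = 28x^3 - 294x^2 + 32x - 55

the image equals g(x) = 28x^3 - 294x^2 + 32x - 55


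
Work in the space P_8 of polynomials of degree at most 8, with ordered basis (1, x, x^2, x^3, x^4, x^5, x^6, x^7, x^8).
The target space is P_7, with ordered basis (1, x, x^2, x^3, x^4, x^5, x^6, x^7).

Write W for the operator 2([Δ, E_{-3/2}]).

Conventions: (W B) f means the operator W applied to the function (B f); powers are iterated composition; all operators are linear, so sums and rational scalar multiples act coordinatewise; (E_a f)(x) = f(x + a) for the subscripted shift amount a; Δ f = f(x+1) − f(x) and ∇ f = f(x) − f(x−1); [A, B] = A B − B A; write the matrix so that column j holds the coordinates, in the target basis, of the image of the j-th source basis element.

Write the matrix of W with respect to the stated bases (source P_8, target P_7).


image of 1: 0
image of x: 0
image of x^2: 0
image of x^3: 0
image of x^4: 0
image of x^5: 0
image of x^6: 0
image of x^7: 0
image of x^8: 0
each image's coordinates form column j of the matrix

the matrix is [[0, 0, 0, 0, 0, 0, 0, 0, 0]; [0, 0, 0, 0, 0, 0, 0, 0, 0]; [0, 0, 0, 0, 0, 0, 0, 0, 0]; [0, 0, 0, 0, 0, 0, 0, 0, 0]; [0, 0, 0, 0, 0, 0, 0, 0, 0]; [0, 0, 0, 0, 0, 0, 0, 0, 0]; [0, 0, 0, 0, 0, 0, 0, 0, 0]; [0, 0, 0, 0, 0, 0, 0, 0, 0]] (rows listed top to bottom)


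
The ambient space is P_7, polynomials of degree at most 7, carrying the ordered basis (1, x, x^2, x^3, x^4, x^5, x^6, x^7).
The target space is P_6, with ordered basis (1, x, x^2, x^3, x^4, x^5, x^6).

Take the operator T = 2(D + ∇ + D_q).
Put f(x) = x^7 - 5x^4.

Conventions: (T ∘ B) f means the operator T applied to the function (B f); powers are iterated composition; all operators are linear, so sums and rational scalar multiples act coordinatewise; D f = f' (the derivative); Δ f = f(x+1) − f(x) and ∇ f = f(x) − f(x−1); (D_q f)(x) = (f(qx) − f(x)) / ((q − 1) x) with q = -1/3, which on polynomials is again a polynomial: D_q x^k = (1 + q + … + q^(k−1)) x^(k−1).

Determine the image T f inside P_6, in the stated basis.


D f = 7x^6 - 20x^3
∇ f = 7x^6 - 21x^5 + 35x^4 - 55x^3 + 51x^2 - 27x + 6
D_q f = (547/729)x^6 - (100/27)x^3
(D + ∇ + D_q) f = (10753/729)x^6 - 21x^5 + 35x^4 - (2125/27)x^3 + 51x^2 - 27x + 6
(2(D + ∇ + D_q)) f = (21506/729)x^6 - 42x^5 + 70x^4 - (4250/27)x^3 + 102x^2 - 54x + 12

the result is g(x) = (21506/729)x^6 - 42x^5 + 70x^4 - (4250/27)x^3 + 102x^2 - 54x + 12


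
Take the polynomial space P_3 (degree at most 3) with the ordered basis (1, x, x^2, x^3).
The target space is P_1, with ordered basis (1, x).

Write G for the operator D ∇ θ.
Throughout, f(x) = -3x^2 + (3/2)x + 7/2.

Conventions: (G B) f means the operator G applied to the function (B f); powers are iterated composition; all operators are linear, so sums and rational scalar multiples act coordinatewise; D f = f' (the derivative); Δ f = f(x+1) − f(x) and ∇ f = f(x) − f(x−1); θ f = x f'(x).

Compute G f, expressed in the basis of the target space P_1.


θ f = -6x^2 + (3/2)x
∇ θ f = -12x + 15/2
D ∇ θ f = -12

the result is g(x) = -12


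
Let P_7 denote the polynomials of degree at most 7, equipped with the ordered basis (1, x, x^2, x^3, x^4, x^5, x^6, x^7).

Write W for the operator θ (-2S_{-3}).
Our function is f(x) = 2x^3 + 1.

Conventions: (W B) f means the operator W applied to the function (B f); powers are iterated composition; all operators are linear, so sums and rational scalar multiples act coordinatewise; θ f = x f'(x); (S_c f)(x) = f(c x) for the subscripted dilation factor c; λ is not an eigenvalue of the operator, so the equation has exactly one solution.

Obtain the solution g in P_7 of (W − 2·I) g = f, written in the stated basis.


write g with unknown coordinates in the stated basis and equate coefficients in (W − 2·I) g = f
solving from the highest basis element down gives g = (1/80)x^3 - 1/2
check: W g = (81/40)x^3
so W g − 2·g = 2x^3 + 1 = f ✓

g(x) = (1/80)x^3 - 1/2


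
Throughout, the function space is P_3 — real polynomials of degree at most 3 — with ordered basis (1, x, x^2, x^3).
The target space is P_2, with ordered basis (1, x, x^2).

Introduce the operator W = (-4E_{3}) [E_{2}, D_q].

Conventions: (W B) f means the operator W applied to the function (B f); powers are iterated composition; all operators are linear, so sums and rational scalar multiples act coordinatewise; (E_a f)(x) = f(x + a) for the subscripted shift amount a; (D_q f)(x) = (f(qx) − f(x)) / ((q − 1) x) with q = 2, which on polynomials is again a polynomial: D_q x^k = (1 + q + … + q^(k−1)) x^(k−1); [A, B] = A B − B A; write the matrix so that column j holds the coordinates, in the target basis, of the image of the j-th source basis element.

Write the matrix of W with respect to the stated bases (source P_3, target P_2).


image of 1: 0
image of x: 0
image of x^2: -8
image of x^3: -40x - 184
each image's coordinates form column j of the matrix

the matrix is [[0, 0, -8, -184]; [0, 0, 0, -40]; [0, 0, 0, 0]] (rows listed top to bottom)
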